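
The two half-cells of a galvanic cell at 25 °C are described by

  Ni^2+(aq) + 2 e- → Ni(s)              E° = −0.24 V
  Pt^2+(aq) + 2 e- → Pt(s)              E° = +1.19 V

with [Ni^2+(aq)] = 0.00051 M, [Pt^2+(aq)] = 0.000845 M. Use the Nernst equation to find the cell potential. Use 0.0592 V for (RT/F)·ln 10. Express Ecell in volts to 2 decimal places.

The Pt²⁺/Pt couple has the more positive E°, so it is the cathode; Ni²⁺/Ni is the anode.
E°cell = E°cat − E°an = +1.19 − (−0.24) = +1.43 V; n = 2.
For the overall reaction Pt^2+(aq) + Ni(s) → Pt(s) + Ni^2+(aq), Q = [Ni^2+(aq)] / [Pt^2+(aq)] = 0.604, giving log Q = −0.219.
By the Nernst equation, E = +1.43 − (0.0592/2)·(−0.219) = +1.44 V.

+1.44 V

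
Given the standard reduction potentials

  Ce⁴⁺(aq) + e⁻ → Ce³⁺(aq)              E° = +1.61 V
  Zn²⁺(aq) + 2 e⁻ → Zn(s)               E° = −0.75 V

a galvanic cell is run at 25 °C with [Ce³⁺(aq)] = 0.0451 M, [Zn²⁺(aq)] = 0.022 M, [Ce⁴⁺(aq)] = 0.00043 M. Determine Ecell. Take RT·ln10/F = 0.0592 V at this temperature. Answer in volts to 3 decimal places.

+2.289 V

Since E°(Ce⁴⁺/Ce³⁺) > E°(Zn²⁺/Zn), Ce⁴⁺/Ce³⁺ serves as the cathode.
The standard potential is +1.61 − (−0.75) = +2.36 V and the balanced reaction transfers n = 2 electrons.
Balancing gives 2 Ce⁴⁺(aq) + Zn(s) → 2 Ce³⁺(aq) + Zn²⁺(aq); hence Q = ([Ce³⁺(aq)]^2·[Zn²⁺(aq)]) / [Ce⁴⁺(aq)]^2 = 242 (log Q = 2.384).
Applying E = E° − (RT ln10/nF)·log Q gives +2.36 − (0.0592/2)(2.384) = +2.289 V.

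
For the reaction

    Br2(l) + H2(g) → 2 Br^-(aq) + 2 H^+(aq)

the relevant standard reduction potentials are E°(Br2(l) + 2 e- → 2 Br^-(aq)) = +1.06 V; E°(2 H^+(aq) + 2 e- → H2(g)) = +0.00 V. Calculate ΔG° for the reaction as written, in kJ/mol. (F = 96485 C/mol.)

−205 kJ/mol

In the reaction as written Br2(l) is reduced, so the Br₂/Br⁻ couple is the cathode and 2H⁺/H₂ is the anode.
E°cell = +1.06 − (+0.00) = +1.06 V; balancing electrons gives n = 2.
ΔG° = −nFE°cell = −(2)(96485)(+1.06) J/mol = −205 kJ/mol.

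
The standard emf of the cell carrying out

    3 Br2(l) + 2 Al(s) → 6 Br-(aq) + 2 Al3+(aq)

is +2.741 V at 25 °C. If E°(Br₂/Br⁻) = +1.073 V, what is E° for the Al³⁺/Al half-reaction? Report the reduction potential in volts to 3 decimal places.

−1.668 V

In the reaction as written the Br₂/Br⁻ couple is reduced (cathode) and Al³⁺/Al is oxidized (anode), so E°cell = E°(Br₂/Br⁻) − E°(Al³⁺/Al).
E°(Al³⁺/Al) = E°(cathode) − E°cell = +1.073 − (+2.741) = −1.668 V.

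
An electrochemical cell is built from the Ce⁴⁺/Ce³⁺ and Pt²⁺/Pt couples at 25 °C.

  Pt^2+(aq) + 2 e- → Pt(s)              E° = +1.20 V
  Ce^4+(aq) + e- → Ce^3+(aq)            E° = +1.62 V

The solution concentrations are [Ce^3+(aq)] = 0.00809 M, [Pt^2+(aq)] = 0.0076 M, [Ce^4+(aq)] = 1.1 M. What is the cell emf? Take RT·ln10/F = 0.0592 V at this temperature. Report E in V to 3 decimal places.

The Ce⁴⁺/Ce³⁺ couple has the more positive E°, so it is the cathode; Pt²⁺/Pt is the anode.
The standard potential is +1.62 − (+1.20) = +0.42 V and the balanced reaction transfers n = 2 electrons.
Balancing gives 2 Ce^4+(aq) + Pt(s) → 2 Ce^3+(aq) + Pt^2+(aq); hence Q = ([Ce^3+(aq)]^2·[Pt^2+(aq)]) / [Ce^4+(aq)]^2 = 4.11×10^−7 (log Q = −6.386).
By the Nernst equation, E = +0.42 − (0.0592/2)·(−6.386) = +0.609 V.

+0.609 V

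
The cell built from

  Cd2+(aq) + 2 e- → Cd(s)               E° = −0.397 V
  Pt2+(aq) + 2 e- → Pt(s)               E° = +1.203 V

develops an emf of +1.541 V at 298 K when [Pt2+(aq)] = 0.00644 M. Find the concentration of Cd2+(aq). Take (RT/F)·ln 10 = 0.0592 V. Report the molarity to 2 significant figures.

Pt²⁺/Pt is the cathode (higher E°); E°cell = +1.203 − (−0.397) = +1.600 V with n = 2.
Rearranging E = E° − (0.0592/n)·log Q gives log Q = 2(+1.600 − (+1.541))/0.0592 = 1.993.
For Pt2+(aq) + Cd(s) → Pt(s) + Cd2+(aq), the reaction quotient is Q = [Cd2+(aq)] / [Pt2+(aq)].
Isolating [Cd2+(aq)] in Q = 10^{1.993} yields log [Cd2+(aq)] = −0.198, i.e. 0.63 M.

0.63 M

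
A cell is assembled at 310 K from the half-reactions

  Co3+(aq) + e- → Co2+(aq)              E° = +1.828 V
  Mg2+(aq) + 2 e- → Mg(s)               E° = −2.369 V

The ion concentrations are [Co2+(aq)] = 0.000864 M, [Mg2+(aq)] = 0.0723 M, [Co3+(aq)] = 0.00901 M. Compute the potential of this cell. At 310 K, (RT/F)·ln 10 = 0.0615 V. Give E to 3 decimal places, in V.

+4.295 V

Since E°(Co³⁺/Co²⁺) > E°(Mg²⁺/Mg), Co³⁺/Co²⁺ serves as the cathode.
The standard potential is +1.828 − (−2.369) = +4.197 V and the balanced reaction transfers n = 2 electrons.
Balancing gives 2 Co3+(aq) + Mg(s) → 2 Co2+(aq) + Mg2+(aq); hence Q = ([Co2+(aq)]^2·[Mg2+(aq)]) / [Co3+(aq)]^2 = 0.000665 (log Q = −3.177).
Applying E = E° − (RT ln10/nF)·log Q gives +4.197 − (0.0615/2)(−3.177) = +4.295 V.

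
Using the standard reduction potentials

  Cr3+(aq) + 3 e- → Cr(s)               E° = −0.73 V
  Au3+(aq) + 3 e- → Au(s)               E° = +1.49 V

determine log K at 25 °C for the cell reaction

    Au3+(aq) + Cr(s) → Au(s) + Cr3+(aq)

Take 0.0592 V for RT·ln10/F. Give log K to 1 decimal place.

log K = 112.5

The Au³⁺/Au couple is reduced (cathode); E°cell = +1.49 − (−0.73) = +2.22 V with n = 3.
At equilibrium E = 0, so log K = nE°cell / 0.0592 = (3)(+2.22) / 0.0592 = 112.5.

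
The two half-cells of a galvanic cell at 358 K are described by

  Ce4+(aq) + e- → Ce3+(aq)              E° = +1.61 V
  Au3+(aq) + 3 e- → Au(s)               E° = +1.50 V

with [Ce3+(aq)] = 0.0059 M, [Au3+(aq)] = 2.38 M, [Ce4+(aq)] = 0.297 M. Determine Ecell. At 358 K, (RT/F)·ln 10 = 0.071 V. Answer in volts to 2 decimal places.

+0.22 V

Ce⁴⁺/Ce³⁺ is reduced (cathode, E° = +1.61 V) and Au³⁺/Au is oxidized (anode).
E°cell = E°cat − E°an = +1.61 − (+1.50) = +0.11 V; n = 3.
For the overall reaction 3 Ce4+(aq) + Au(s) → 3 Ce3+(aq) + Au3+(aq), Q = ([Ce3+(aq)]^3·[Au3+(aq)]) / [Ce4+(aq)]^3 = 1.87×10^−5, giving log Q = −4.729.
By the Nernst equation, E = +0.11 − (0.071/3)·(−4.729) = +0.22 V.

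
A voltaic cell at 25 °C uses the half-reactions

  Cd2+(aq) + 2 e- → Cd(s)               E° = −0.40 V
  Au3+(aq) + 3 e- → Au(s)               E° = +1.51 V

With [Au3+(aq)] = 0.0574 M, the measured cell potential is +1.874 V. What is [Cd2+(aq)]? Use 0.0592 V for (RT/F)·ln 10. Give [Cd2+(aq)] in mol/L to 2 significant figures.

2.4 M

With Au³⁺/Au at the cathode and Cd²⁺/Cd at the anode, E°cell = +1.51 − (−0.40) = +1.91 V (n = 6).
From the Nernst equation, log Q = n(E° − E)/0.0592 = 6·(+1.91 − (+1.874))/0.0592 = 3.649.
Balancing electrons gives 2 Au3+(aq) + 3 Cd(s) → 2 Au(s) + 3 Cd2+(aq); thus Q = [Cd2+(aq)]^3 / [Au3+(aq)]^2.
Isolating [Cd2+(aq)] in Q = 10^{3.649} yields log [Cd2+(aq)] = 0.389, i.e. 2.4 M.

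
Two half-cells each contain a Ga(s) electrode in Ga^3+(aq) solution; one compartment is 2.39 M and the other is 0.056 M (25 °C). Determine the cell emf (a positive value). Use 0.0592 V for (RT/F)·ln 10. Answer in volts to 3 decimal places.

For a concentration cell E°cell = 0, since both electrodes use the same couple.
The compartment with the higher Ga^3+(aq) concentration (2.39 M) acts as the cathode; ions are reduced there and produced at the dilute (0.056 M) anode.
With n = 3, Ecell = −(0.0592/3)·log([dilute]/[conc]) = −(0.0592/3)·log(0.056/2.39) = +0.032 V.

0.032 V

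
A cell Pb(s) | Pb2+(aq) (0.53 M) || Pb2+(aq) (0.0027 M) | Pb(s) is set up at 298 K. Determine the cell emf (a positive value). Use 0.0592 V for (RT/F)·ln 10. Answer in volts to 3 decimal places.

For a concentration cell E°cell = 0, since both electrodes use the same couple.
The compartment with the higher Pb2+(aq) concentration (0.53 M) acts as the cathode; ions are reduced there and produced at the dilute (0.0027 M) anode.
With n = 2, Ecell = −(0.0592/2)·log([dilute]/[conc]) = −(0.0592/2)·log(0.0027/0.53) = +0.068 V.

0.068 V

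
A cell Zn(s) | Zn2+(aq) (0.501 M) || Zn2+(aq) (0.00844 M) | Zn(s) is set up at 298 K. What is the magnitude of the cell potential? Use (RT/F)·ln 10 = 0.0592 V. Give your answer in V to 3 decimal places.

0.052 V

For a concentration cell E°cell = 0, since both electrodes use the same couple.
The compartment with the higher Zn2+(aq) concentration (0.501 M) acts as the cathode; ions are reduced there and produced at the dilute (0.00844 M) anode.
With n = 2, Ecell = −(0.0592/2)·log([dilute]/[conc]) = −(0.0592/2)·log(0.00844/0.501) = +0.052 V.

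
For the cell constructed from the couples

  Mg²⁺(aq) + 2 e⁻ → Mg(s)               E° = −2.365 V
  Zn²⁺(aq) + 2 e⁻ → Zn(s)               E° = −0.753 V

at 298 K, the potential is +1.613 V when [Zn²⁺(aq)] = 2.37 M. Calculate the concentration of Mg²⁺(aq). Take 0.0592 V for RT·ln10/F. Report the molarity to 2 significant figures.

Zn²⁺/Zn is the cathode (higher E°); E°cell = −0.753 − (−2.365) = +1.612 V with n = 2.
Since E = E° − (0.0592/n)·log Q, log Q = n(E° − E)/0.0592 = −0.034.
Balancing electrons gives Zn²⁺(aq) + Mg(s) → Zn(s) + Mg²⁺(aq); thus Q = [Mg²⁺(aq)] / [Zn²⁺(aq)].
Solving for the unknown gives log [Mg²⁺(aq)] = 0.341, so [Mg²⁺(aq)] ≈ 2.2 M.

2.2 M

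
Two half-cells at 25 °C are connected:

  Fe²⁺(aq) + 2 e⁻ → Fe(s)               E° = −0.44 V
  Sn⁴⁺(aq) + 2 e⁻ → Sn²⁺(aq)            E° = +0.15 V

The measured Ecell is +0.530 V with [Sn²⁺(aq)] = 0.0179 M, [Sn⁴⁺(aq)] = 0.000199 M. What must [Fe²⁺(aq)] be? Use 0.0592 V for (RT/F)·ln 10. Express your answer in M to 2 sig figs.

Sn⁴⁺/Sn²⁺ is the cathode (higher E°); E°cell = +0.15 − (−0.44) = +0.59 V with n = 2.
Rearranging E = E° − (0.0592/n)·log Q gives log Q = 2(+0.59 − (+0.530))/0.0592 = 2.027.
The balanced reaction is Sn⁴⁺(aq) + Fe(s) → Sn²⁺(aq) + Fe²⁺(aq), so Q = ([Sn²⁺(aq)]·[Fe²⁺(aq)]) / [Sn⁴⁺(aq)].
Substituting the known concentrations and solving, log [Fe²⁺(aq)] = 0.073 and [Fe²⁺(aq)] = 1.2 M.

1.2 M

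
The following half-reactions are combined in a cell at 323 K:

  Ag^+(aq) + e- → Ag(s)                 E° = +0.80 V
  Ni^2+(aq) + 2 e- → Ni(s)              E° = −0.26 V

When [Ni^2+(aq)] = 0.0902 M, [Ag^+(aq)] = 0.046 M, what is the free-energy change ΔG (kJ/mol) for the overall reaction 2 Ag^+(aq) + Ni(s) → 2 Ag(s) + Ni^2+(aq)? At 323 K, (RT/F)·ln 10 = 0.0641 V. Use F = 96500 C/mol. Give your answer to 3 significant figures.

With Ag⁺/Ag reduced at the cathode, E°cell = +0.80 − (−0.26) = +1.06 V and n = 2.
The reaction quotient is [Ni^2+(aq)] / [Ag^+(aq)]^2 = 42.6; by Nernst, E = +1.06 − (0.0641/2)(1.630) = +1.0078 V.
ΔG = −nFE = −(2)(96500)(+1.0078) J/mol = −195 kJ/mol.

−195 kJ/mol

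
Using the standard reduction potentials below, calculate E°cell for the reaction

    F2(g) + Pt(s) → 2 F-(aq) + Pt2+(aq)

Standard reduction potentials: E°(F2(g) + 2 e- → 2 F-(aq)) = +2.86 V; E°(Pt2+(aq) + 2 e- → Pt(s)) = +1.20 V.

F2(g) gains electrons, so the F₂/F⁻ couple is the cathode; the Pt²⁺/Pt couple is the anode.
E°cell = E°(cathode) − E°(anode) = +2.86 − (+1.20) = +1.66 V.
The positive value indicates the reaction is spontaneous as written.

+1.66 V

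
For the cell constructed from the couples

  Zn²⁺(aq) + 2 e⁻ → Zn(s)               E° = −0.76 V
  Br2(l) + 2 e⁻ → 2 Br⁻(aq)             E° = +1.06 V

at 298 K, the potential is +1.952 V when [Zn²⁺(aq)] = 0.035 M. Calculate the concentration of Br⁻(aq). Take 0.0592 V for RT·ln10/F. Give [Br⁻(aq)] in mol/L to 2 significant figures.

The Br₂/Br⁻ couple has the larger reduction potential, so it is the cathode: E°cell = +1.06 − (−0.76) = +1.82 V and n = 2.
Rearranging E = E° − (0.0592/n)·log Q gives log Q = 2(+1.82 − (+1.952))/0.0592 = −4.459.
For Br2(l) + Zn(s) → 2 Br⁻(aq) + Zn²⁺(aq), the reaction quotient is Q = [Br⁻(aq)]^2·[Zn²⁺(aq)].
Solving for the unknown gives log [Br⁻(aq)] = −1.502, so [Br⁻(aq)] ≈ 0.031 M.

0.031 M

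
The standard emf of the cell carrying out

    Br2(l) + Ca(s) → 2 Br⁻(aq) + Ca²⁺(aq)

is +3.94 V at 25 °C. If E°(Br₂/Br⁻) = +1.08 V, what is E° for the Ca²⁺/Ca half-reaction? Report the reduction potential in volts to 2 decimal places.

In the reaction as written the Br₂/Br⁻ couple is reduced (cathode) and Ca²⁺/Ca is oxidized (anode), so E°cell = E°(Br₂/Br⁻) − E°(Ca²⁺/Ca).
E°(Ca²⁺/Ca) = E°(cathode) − E°cell = +1.08 − (+3.94) = −2.86 V.

−2.86 V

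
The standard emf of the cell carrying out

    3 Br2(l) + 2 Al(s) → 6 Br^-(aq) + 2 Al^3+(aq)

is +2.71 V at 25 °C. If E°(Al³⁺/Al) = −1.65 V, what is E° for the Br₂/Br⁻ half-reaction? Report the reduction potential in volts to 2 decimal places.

+1.06 V

In the reaction as written the Br₂/Br⁻ couple is reduced (cathode) and Al³⁺/Al is oxidized (anode), so E°cell = E°(Br₂/Br⁻) − E°(Al³⁺/Al).
E°(Br₂/Br⁻) = E°cell + E°(anode) = +2.71 + (−1.65) = +1.06 V.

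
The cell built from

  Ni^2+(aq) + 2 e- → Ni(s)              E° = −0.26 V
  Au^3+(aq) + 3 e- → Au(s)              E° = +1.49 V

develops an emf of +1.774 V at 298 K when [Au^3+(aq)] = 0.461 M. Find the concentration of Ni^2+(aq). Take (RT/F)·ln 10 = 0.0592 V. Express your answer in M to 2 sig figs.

0.092 M

Au³⁺/Au is the cathode (higher E°); E°cell = +1.49 − (−0.26) = +1.75 V with n = 6.
From the Nernst equation, log Q = n(E° − E)/0.0592 = 6·(+1.75 − (+1.774))/0.0592 = −2.432.
Balancing electrons gives 2 Au^3+(aq) + 3 Ni(s) → 2 Au(s) + 3 Ni^2+(aq); thus Q = [Ni^2+(aq)]^3 / [Au^3+(aq)]^2.
Isolating [Ni^2+(aq)] in Q = 10^{−2.432} yields log [Ni^2+(aq)] = −1.035, i.e. 0.092 M.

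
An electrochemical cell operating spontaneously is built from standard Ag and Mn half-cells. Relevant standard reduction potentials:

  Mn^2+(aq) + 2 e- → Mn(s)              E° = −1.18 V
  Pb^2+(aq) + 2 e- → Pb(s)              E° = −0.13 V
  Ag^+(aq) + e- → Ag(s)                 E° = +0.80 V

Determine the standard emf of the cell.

Of the two couples in this cell, the one with the more positive reduction potential is reduced at the cathode: here that is Ag⁺/Ag (+0.80 V); Mn²⁺/Mn (−1.18 V) is the anode.
E°cell = E°(cathode) − E°(anode) = +0.80 − (−1.18) = +1.98 V.

+1.98 V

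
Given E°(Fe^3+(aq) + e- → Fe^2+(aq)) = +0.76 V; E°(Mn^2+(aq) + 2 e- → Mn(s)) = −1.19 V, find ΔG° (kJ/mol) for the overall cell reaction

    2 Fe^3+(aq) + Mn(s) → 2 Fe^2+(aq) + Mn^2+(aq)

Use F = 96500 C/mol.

−376 kJ/mol

In the reaction as written Fe^3+(aq) is reduced, so the Fe³⁺/Fe²⁺ couple is the cathode and Mn²⁺/Mn is the anode.
E°cell = +0.76 − (−1.19) = +1.95 V; balancing electrons gives n = 2.
ΔG° = −nFE°cell = −(2)(96500)(+1.95) J/mol = −376 kJ/mol.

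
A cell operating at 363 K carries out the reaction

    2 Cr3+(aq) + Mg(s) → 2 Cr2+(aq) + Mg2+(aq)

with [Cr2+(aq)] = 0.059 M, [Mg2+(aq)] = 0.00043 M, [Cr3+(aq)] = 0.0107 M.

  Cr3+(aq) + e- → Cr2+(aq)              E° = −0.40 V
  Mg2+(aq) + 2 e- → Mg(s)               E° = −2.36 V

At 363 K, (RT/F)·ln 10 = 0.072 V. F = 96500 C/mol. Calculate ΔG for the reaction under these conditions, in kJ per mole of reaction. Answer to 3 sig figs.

The standard cell potential is −0.40 − (−2.36) = +1.96 V, with n = 2 electrons in the balanced equation.
Q = ([Cr2+(aq)]^2·[Mg2+(aq)]) / [Cr3+(aq)]^2 = 0.0131, so log Q = −1.884 and E = +1.96 − (0.072/2)(−1.884) = +2.0278 V.
Then ΔG = −nFE = −2 × 96500 × +2.0278 J/mol = −391 kJ/mol.

−391 kJ/mol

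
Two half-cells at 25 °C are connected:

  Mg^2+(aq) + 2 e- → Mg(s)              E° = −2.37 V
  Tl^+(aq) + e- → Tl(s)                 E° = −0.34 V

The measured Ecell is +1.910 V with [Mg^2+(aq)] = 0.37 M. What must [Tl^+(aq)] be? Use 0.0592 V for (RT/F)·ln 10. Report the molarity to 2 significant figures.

0.0057 M

Tl⁺/Tl is the cathode (higher E°); E°cell = −0.34 − (−2.37) = +2.03 V with n = 2.
Since E = E° − (0.0592/n)·log Q, log Q = n(E° − E)/0.0592 = 4.054.
The balanced reaction is 2 Tl^+(aq) + Mg(s) → 2 Tl(s) + Mg^2+(aq), so Q = [Mg^2+(aq)] / [Tl^+(aq)]^2.
Isolating [Tl^+(aq)] in Q = 10^{4.054} yields log [Tl^+(aq)] = −2.243, i.e. 0.0057 M.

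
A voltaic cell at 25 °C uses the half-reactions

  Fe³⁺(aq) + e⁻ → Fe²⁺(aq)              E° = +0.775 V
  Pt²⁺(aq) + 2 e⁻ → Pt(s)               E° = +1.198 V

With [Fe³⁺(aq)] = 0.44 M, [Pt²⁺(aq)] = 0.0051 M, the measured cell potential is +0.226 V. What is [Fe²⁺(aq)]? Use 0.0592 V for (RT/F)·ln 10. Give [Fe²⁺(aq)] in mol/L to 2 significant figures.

The Pt²⁺/Pt couple has the larger reduction potential, so it is the cathode: E°cell = +1.198 − (+0.775) = +0.423 V and n = 2.
Since E = E° − (0.0592/n)·log Q, log Q = n(E° − E)/0.0592 = 6.655.
Balancing electrons gives Pt²⁺(aq) + 2 Fe²⁺(aq) → Pt(s) + 2 Fe³⁺(aq); thus Q = [Fe³⁺(aq)]^2 / ([Pt²⁺(aq)]·[Fe²⁺(aq)]^2).
Solving for the unknown gives log [Fe²⁺(aq)] = −2.538, so [Fe²⁺(aq)] ≈ 0.0029 M.

0.0029 M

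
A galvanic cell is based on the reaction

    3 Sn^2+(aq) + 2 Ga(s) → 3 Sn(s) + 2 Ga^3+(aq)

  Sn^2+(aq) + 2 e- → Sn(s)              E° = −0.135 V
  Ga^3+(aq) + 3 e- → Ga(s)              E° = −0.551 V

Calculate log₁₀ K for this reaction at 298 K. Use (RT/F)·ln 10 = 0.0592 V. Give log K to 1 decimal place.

log K = 42.2

The Sn²⁺/Sn couple is reduced (cathode); E°cell = −0.135 − (−0.551) = +0.416 V with n = 6.
At equilibrium E = 0, so log K = nE°cell / 0.0592 = (6)(+0.416) / 0.0592 = 42.2.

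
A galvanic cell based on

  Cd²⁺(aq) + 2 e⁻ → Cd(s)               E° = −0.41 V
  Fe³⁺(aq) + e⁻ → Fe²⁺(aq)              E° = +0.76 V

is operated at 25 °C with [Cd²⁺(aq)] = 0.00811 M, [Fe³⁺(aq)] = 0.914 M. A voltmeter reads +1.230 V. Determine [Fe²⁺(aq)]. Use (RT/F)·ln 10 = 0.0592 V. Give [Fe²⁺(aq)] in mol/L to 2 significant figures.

Fe³⁺/Fe²⁺ is the cathode (higher E°); E°cell = +0.76 − (−0.41) = +1.17 V with n = 2.
Since E = E° − (0.0592/n)·log Q, log Q = n(E° − E)/0.0592 = −2.027.
For 2 Fe³⁺(aq) + Cd(s) → 2 Fe²⁺(aq) + Cd²⁺(aq), the reaction quotient is Q = ([Fe²⁺(aq)]^2·[Cd²⁺(aq)]) / [Fe³⁺(aq)]^2.
Substituting the known concentrations and solving, log [Fe²⁺(aq)] = −0.007 and [Fe²⁺(aq)] = 0.98 M.

0.98 M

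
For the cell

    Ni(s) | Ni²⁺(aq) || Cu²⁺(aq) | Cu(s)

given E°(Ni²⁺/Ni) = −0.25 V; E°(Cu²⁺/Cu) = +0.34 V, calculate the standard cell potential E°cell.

+0.59 V

By convention the left-hand electrode in cell notation is the anode (oxidation) and the right-hand electrode is the cathode (reduction).
E°cell = E°(right) − E°(left) = +0.34 − (−0.25) = +0.59 V.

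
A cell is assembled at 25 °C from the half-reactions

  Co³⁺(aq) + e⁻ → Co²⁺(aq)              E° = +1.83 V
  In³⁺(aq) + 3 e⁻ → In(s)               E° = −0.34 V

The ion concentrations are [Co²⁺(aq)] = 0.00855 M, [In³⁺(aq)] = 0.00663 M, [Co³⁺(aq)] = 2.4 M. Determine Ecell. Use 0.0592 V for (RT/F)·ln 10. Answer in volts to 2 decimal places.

Co³⁺/Co²⁺ is reduced (cathode, E° = +1.83 V) and In³⁺/In is oxidized (anode).
The standard potential is +1.83 − (−0.34) = +2.17 V and the balanced reaction transfers n = 3 electrons.
The balanced reaction is 3 Co³⁺(aq) + In(s) → 3 Co²⁺(aq) + In³⁺(aq), so Q = ([Co²⁺(aq)]^3·[In³⁺(aq)]) / [Co³⁺(aq)]^3 = 3×10^−10 and log Q = −9.523.
Applying E = E° − (RT ln10/nF)·log Q gives +2.17 − (0.0592/3)(−9.523) = +2.36 V.

+2.36 V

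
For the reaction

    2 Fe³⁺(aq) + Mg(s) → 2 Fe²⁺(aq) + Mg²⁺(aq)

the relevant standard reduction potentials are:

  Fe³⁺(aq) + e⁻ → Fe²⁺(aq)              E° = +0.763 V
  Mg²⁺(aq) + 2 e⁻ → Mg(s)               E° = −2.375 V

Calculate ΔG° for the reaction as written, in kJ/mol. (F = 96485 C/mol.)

−606 kJ/mol

In the reaction as written Fe³⁺(aq) is reduced, so the Fe³⁺/Fe²⁺ couple is the cathode and Mg²⁺/Mg is the anode.
E°cell = +0.763 − (−2.375) = +3.138 V; balancing electrons gives n = 2.
ΔG° = −nFE°cell = −(2)(96485)(+3.138) J/mol = −606 kJ/mol.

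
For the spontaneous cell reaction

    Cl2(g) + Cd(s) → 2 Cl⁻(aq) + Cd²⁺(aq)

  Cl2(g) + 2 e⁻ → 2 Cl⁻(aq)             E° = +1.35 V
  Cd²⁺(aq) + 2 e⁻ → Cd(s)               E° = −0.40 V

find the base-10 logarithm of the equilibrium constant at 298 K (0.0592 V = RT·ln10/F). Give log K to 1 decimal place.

log K = 59.1

The Cl₂/Cl⁻ couple is reduced (cathode); E°cell = +1.35 − (−0.40) = +1.75 V with n = 2.
At equilibrium E = 0, so log K = nE°cell / 0.0592 = (2)(+1.75) / 0.0592 = 59.1.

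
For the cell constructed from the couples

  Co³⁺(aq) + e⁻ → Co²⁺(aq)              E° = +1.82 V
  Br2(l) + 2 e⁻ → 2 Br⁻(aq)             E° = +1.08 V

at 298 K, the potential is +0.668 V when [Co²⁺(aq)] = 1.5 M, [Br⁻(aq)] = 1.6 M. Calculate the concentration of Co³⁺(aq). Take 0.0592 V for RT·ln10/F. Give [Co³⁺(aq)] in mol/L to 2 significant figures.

0.057 M

With Co³⁺/Co²⁺ at the cathode and Br₂/Br⁻ at the anode, E°cell = +1.82 − (+1.08) = +0.74 V (n = 2).
Since E = E° − (0.0592/n)·log Q, log Q = n(E° − E)/0.0592 = 2.432.
The balanced reaction is 2 Co³⁺(aq) + 2 Br⁻(aq) → 2 Co²⁺(aq) + Br2(l), so Q = [Co²⁺(aq)]^2 / ([Co³⁺(aq)]^2·[Br⁻(aq)]^2).
Substituting the known concentrations and solving, log [Co³⁺(aq)] = −1.244 and [Co³⁺(aq)] = 0.057 M.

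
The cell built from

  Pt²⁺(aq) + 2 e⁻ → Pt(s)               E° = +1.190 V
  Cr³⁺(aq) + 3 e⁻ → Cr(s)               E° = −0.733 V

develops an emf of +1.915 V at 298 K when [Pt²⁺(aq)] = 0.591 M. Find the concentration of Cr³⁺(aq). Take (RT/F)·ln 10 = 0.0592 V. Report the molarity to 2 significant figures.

With Pt²⁺/Pt at the cathode and Cr³⁺/Cr at the anode, E°cell = +1.190 − (−0.733) = +1.923 V (n = 6).
From the Nernst equation, log Q = n(E° − E)/0.0592 = 6·(+1.923 − (+1.915))/0.0592 = 0.811.
Balancing electrons gives 3 Pt²⁺(aq) + 2 Cr(s) → 3 Pt(s) + 2 Cr³⁺(aq); thus Q = [Cr³⁺(aq)]^2 / [Pt²⁺(aq)]^3.
Substituting the known concentrations and solving, log [Cr³⁺(aq)] = 0.063 and [Cr³⁺(aq)] = 1.2 M.

1.2 M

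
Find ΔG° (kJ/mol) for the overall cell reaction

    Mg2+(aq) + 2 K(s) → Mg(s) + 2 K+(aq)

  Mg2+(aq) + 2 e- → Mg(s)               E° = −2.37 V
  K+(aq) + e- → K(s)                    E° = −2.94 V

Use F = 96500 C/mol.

−110 kJ/mol

In the reaction as written Mg2+(aq) is reduced, so the Mg²⁺/Mg couple is the cathode and K⁺/K is the anode.
E°cell = −2.37 − (−2.94) = +0.57 V; balancing electrons gives n = 2.
ΔG° = −nFE°cell = −(2)(96500)(+0.57) J/mol = −110 kJ/mol.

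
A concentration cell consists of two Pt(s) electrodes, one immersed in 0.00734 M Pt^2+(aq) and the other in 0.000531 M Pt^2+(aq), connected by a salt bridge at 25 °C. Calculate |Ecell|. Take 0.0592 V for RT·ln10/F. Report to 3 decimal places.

0.034 V

For a concentration cell E°cell = 0, since both electrodes use the same couple.
The compartment with the higher Pt^2+(aq) concentration (0.00734 M) acts as the cathode; ions are reduced there and produced at the dilute (0.000531 M) anode.
With n = 2, Ecell = −(0.0592/2)·log([dilute]/[conc]) = −(0.0592/2)·log(0.000531/0.00734) = +0.034 V.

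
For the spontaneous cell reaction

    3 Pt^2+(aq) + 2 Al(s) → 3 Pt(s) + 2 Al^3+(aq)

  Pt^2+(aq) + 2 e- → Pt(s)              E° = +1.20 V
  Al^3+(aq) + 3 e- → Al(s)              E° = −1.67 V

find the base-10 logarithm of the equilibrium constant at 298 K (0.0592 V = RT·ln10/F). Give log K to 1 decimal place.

The Pt²⁺/Pt couple is reduced (cathode); E°cell = +1.20 − (−1.67) = +2.87 V with n = 6.
At equilibrium E = 0, so log K = nE°cell / 0.0592 = (6)(+2.87) / 0.0592 = 290.9.

log K = 290.9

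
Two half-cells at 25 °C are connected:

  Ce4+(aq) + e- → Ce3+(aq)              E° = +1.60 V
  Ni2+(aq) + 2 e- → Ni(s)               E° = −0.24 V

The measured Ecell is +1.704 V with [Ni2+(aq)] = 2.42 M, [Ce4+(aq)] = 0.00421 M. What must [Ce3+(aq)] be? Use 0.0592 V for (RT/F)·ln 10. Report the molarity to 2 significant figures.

The Ce⁴⁺/Ce³⁺ couple has the larger reduction potential, so it is the cathode: E°cell = +1.60 − (−0.24) = +1.84 V and n = 2.
Rearranging E = E° − (0.0592/n)·log Q gives log Q = 2(+1.84 − (+1.704))/0.0592 = 4.595.
The balanced reaction is 2 Ce4+(aq) + Ni(s) → 2 Ce3+(aq) + Ni2+(aq), so Q = ([Ce3+(aq)]^2·[Ni2+(aq)]) / [Ce4+(aq)]^2.
Isolating [Ce3+(aq)] in Q = 10^{4.595} yields log [Ce3+(aq)] = −0.270, i.e. 0.54 M.

0.54 M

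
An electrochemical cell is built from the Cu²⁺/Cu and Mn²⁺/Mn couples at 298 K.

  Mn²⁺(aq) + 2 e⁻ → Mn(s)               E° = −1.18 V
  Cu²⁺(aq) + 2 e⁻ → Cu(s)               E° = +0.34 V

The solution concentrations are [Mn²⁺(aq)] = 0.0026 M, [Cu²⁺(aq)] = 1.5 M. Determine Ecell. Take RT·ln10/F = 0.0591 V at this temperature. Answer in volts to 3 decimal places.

+1.602 V

Since E°(Cu²⁺/Cu) > E°(Mn²⁺/Mn), Cu²⁺/Cu serves as the cathode.
E°cell = E°cat − E°an = +0.34 − (−1.18) = +1.52 V; n = 2.
Balancing gives Cu²⁺(aq) + Mn(s) → Cu(s) + Mn²⁺(aq); hence Q = [Mn²⁺(aq)] / [Cu²⁺(aq)] = 0.00173 (log Q = −2.761).
E = E° − (0.0591/n)·log Q = +1.52 − (0.0591/2)(−2.761) = +1.602 V.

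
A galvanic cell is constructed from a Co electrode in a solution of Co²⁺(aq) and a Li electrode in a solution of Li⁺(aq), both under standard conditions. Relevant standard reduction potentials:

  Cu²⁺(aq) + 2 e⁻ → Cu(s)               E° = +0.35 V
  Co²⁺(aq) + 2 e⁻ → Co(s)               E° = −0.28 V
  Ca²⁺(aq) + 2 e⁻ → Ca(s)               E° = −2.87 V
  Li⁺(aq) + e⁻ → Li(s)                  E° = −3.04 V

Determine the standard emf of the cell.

Of the two couples in this cell, the one with the more positive reduction potential is reduced at the cathode: here that is Co²⁺/Co (−0.28 V); Li⁺/Li (−3.04 V) is the anode.
E°cell = E°(cathode) − E°(anode) = −0.28 − (−3.04) = +2.76 V.

+2.76 V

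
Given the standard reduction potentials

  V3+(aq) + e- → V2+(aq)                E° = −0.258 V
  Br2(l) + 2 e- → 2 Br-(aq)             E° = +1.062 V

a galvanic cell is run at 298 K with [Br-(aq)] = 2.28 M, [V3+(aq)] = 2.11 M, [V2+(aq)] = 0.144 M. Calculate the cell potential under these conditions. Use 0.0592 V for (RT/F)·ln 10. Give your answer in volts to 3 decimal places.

Br₂/Br⁻ is reduced (cathode, E° = +1.062 V) and V³⁺/V²⁺ is oxidized (anode).
E°cell = E°cat − E°an = +1.062 − (−0.258) = +1.320 V; n = 2.
For the overall reaction Br2(l) + 2 V2+(aq) → 2 Br-(aq) + 2 V3+(aq), Q = ([Br-(aq)]^2·[V3+(aq)]^2) / [V2+(aq)]^2 = 1.12×10^3, giving log Q = 3.048.
E = E° − (0.0592/n)·log Q = +1.320 − (0.0592/2)(3.048) = +1.230 V.

+1.230 V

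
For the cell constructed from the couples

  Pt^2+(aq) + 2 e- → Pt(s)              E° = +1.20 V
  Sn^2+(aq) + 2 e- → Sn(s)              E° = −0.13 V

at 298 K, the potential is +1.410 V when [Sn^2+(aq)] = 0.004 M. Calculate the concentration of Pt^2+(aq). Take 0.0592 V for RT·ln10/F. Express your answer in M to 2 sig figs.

Pt²⁺/Pt is the cathode (higher E°); E°cell = +1.20 − (−0.13) = +1.33 V with n = 2.
Rearranging E = E° − (0.0592/n)·log Q gives log Q = 2(+1.33 − (+1.410))/0.0592 = −2.703.
Balancing electrons gives Pt^2+(aq) + Sn(s) → Pt(s) + Sn^2+(aq); thus Q = [Sn^2+(aq)] / [Pt^2+(aq)].
Substituting the known concentrations and solving, log [Pt^2+(aq)] = 0.305 and [Pt^2+(aq)] = 2.0 M.

2.0 M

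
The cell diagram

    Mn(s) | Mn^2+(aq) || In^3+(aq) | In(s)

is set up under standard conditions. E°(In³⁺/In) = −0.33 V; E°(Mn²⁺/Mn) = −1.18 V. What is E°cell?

By convention the left-hand electrode in cell notation is the anode (oxidation) and the right-hand electrode is the cathode (reduction).
E°cell = E°(right) − E°(left) = −0.33 − (−1.18) = +0.85 V.

+0.85 V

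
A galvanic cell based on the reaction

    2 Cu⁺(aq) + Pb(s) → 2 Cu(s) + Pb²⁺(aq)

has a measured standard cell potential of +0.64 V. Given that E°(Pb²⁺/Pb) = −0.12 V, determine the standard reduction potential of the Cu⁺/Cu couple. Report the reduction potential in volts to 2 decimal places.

In the reaction as written the Cu⁺/Cu couple is reduced (cathode) and Pb²⁺/Pb is oxidized (anode), so E°cell = E°(Cu⁺/Cu) − E°(Pb²⁺/Pb).
E°(Cu⁺/Cu) = E°cell + E°(anode) = +0.64 + (−0.12) = +0.52 V.

+0.52 V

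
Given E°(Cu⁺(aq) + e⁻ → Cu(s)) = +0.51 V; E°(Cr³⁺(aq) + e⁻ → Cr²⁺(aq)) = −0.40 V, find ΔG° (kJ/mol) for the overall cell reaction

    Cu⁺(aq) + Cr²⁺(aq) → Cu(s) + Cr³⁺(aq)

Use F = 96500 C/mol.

−87.8 kJ/mol

In the reaction as written Cu⁺(aq) is reduced, so the Cu⁺/Cu couple is the cathode and Cr³⁺/Cr²⁺ is the anode.
E°cell = +0.51 − (−0.40) = +0.91 V; balancing electrons gives n = 1.
ΔG° = −nFE°cell = −(1)(96500)(+0.91) J/mol = −87.8 kJ/mol.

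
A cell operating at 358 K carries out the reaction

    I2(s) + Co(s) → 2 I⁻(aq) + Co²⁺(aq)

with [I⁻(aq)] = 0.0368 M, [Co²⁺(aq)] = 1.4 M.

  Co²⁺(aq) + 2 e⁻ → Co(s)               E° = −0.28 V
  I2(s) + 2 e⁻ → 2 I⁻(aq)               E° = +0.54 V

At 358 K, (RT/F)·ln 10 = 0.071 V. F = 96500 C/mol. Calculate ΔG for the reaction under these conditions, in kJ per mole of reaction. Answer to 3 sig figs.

−177 kJ/mol

The standard cell potential is +0.54 − (−0.28) = +0.82 V, with n = 2 electrons in the balanced equation.
The reaction quotient is [I⁻(aq)]^2·[Co²⁺(aq)] = 0.0019; by Nernst, E = +0.82 − (0.071/2)(−2.722) = +0.9166 V.
Finally ΔG = −nFE = −(2)(96500 C/mol)(+0.9166 V) = −177 kJ/mol.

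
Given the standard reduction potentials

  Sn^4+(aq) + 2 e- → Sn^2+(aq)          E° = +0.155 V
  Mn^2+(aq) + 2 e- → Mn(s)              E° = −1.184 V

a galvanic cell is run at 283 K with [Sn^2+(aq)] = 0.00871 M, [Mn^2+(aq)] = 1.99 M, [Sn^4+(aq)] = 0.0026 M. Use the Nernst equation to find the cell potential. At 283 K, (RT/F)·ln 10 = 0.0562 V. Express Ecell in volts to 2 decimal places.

+1.32 V

Since E°(Sn⁴⁺/Sn²⁺) > E°(Mn²⁺/Mn), Sn⁴⁺/Sn²⁺ serves as the cathode.
E°cell = E°cat − E°an = +0.155 − (−1.184) = +1.339 V; n = 2.
For the overall reaction Sn^4+(aq) + Mn(s) → Sn^2+(aq) + Mn^2+(aq), Q = ([Sn^2+(aq)]·[Mn^2+(aq)]) / [Sn^4+(aq)] = 6.67, giving log Q = 0.824.
E = E° − (0.0562/n)·log Q = +1.339 − (0.0562/2)(0.824) = +1.32 V.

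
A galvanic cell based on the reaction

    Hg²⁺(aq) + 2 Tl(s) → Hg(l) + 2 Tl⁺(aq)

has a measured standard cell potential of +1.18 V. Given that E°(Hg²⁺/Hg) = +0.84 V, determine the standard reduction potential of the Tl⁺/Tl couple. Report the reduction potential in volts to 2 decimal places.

In the reaction as written the Hg²⁺/Hg couple is reduced (cathode) and Tl⁺/Tl is oxidized (anode), so E°cell = E°(Hg²⁺/Hg) − E°(Tl⁺/Tl).
E°(Tl⁺/Tl) = E°(cathode) − E°cell = +0.84 − (+1.18) = −0.34 V.

−0.34 V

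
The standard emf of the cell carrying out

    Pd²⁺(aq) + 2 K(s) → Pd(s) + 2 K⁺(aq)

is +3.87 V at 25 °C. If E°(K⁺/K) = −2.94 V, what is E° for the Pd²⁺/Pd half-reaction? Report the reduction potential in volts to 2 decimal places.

In the reaction as written the Pd²⁺/Pd couple is reduced (cathode) and K⁺/K is oxidized (anode), so E°cell = E°(Pd²⁺/Pd) − E°(K⁺/K).
E°(Pd²⁺/Pd) = E°cell + E°(anode) = +3.87 + (−2.94) = +0.93 V.

+0.93 V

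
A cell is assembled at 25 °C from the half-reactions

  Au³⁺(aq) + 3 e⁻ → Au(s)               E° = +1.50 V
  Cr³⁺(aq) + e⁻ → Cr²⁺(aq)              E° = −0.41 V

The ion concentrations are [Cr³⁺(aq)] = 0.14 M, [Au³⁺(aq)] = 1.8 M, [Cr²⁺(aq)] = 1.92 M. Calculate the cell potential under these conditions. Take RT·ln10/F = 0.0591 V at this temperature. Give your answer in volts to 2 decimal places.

The Au³⁺/Au couple has the more positive E°, so it is the cathode; Cr³⁺/Cr²⁺ is the anode.
E°cell = +1.50 − (−0.41) = +1.91 V, with n = 3 electrons transferred.
Balancing gives Au³⁺(aq) + 3 Cr²⁺(aq) → Au(s) + 3 Cr³⁺(aq); hence Q = [Cr³⁺(aq)]^3 / ([Au³⁺(aq)]·[Cr²⁺(aq)]^3) = 0.000215 (log Q = −3.667).
By the Nernst equation, E = +1.91 − (0.0591/3)·(−3.667) = +1.98 V.

+1.98 V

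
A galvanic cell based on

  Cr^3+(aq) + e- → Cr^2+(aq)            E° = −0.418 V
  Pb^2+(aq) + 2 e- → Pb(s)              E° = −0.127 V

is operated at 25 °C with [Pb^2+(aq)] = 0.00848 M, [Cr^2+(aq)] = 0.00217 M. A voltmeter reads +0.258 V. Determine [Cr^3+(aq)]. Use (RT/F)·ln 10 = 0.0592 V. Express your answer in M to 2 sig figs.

The Pb²⁺/Pb couple has the larger reduction potential, so it is the cathode: E°cell = −0.127 − (−0.418) = +0.291 V and n = 2.
Since E = E° − (0.0592/n)·log Q, log Q = n(E° − E)/0.0592 = 1.115.
For Pb^2+(aq) + 2 Cr^2+(aq) → Pb(s) + 2 Cr^3+(aq), the reaction quotient is Q = [Cr^3+(aq)]^2 / ([Pb^2+(aq)]·[Cr^2+(aq)]^2).
Solving for the unknown gives log [Cr^3+(aq)] = −3.142, so [Cr^3+(aq)] ≈ 0.00072 M.

0.00072 M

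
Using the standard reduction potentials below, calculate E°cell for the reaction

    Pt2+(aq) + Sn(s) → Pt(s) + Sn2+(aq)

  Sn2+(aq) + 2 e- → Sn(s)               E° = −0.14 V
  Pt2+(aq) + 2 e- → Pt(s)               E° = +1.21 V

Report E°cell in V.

+1.35 V

Pt2+(aq) gains electrons, so the Pt²⁺/Pt couple is the cathode; the Sn²⁺/Sn couple is the anode.
E°cell = E°(cathode) − E°(anode) = +1.21 − (−0.14) = +1.35 V.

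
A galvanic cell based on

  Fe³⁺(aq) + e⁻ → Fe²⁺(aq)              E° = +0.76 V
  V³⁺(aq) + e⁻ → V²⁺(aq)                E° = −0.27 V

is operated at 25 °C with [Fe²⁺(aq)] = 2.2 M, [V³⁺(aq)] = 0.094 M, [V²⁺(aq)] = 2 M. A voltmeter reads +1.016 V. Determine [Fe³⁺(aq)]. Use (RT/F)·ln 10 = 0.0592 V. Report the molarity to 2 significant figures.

0.060 M

Fe³⁺/Fe²⁺ is the cathode (higher E°); E°cell = +0.76 − (−0.27) = +1.03 V with n = 1.
Since E = E° − (0.0592/n)·log Q, log Q = n(E° − E)/0.0592 = 0.236.
For Fe³⁺(aq) + V²⁺(aq) → Fe²⁺(aq) + V³⁺(aq), the reaction quotient is Q = ([Fe²⁺(aq)]·[V³⁺(aq)]) / ([Fe³⁺(aq)]·[V²⁺(aq)]).
Isolating [Fe³⁺(aq)] in Q = 10^{0.236} yields log [Fe³⁺(aq)] = −1.221, i.e. 0.060 M.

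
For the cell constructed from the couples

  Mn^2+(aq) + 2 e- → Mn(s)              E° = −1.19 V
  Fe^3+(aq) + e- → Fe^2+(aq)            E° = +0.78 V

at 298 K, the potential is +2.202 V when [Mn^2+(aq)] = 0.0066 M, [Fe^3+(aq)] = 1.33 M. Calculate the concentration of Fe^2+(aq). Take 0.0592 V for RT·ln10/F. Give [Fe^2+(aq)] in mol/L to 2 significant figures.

0.0020 M

With Fe³⁺/Fe²⁺ at the cathode and Mn²⁺/Mn at the anode, E°cell = +0.78 − (−1.19) = +1.97 V (n = 2).
Rearranging E = E° − (0.0592/n)·log Q gives log Q = 2(+1.97 − (+2.202))/0.0592 = −7.838.
For 2 Fe^3+(aq) + Mn(s) → 2 Fe^2+(aq) + Mn^2+(aq), the reaction quotient is Q = ([Fe^2+(aq)]^2·[Mn^2+(aq)]) / [Fe^3+(aq)]^2.
Solving for the unknown gives log [Fe^2+(aq)] = −2.705, so [Fe^2+(aq)] ≈ 0.0020 M.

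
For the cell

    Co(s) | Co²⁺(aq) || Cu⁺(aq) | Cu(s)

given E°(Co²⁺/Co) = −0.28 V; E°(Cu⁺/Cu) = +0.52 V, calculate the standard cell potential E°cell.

+0.80 V

By convention the left-hand electrode in cell notation is the anode (oxidation) and the right-hand electrode is the cathode (reduction).
E°cell = E°(right) − E°(left) = +0.52 − (−0.28) = +0.80 V.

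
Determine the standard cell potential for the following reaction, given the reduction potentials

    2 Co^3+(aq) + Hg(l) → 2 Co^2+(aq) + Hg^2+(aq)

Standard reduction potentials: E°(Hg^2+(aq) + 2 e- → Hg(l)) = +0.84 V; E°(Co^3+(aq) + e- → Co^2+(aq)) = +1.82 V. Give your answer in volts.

+0.98 V

Co^3+(aq) gains electrons, so the Co³⁺/Co²⁺ couple is the cathode; the Hg²⁺/Hg couple is the anode.
E°cell = E°(cathode) − E°(anode) = +1.82 − (+0.84) = +0.98 V.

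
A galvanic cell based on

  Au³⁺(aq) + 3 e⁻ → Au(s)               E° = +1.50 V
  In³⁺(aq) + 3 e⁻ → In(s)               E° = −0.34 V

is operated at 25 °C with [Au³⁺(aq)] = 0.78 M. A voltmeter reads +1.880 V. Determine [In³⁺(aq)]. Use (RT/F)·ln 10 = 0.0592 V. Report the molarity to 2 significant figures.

0.0073 M

The Au³⁺/Au couple has the larger reduction potential, so it is the cathode: E°cell = +1.50 − (−0.34) = +1.84 V and n = 3.
Since E = E° − (0.0592/n)·log Q, log Q = n(E° − E)/0.0592 = −2.027.
Balancing electrons gives Au³⁺(aq) + In(s) → Au(s) + In³⁺(aq); thus Q = [In³⁺(aq)] / [Au³⁺(aq)].
Isolating [In³⁺(aq)] in Q = 10^{−2.027} yields log [In³⁺(aq)] = −2.135, i.e. 0.0073 M.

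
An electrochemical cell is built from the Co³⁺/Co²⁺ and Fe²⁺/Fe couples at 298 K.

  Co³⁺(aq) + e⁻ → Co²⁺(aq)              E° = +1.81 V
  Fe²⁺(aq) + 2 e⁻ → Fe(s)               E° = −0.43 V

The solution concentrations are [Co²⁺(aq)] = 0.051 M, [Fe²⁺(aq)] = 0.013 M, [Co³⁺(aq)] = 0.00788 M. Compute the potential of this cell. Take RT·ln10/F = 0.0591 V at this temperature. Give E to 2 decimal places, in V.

Co³⁺/Co²⁺ is reduced (cathode, E° = +1.81 V) and Fe²⁺/Fe is oxidized (anode).
The standard potential is +1.81 − (−0.43) = +2.24 V and the balanced reaction transfers n = 2 electrons.
For the overall reaction 2 Co³⁺(aq) + Fe(s) → 2 Co²⁺(aq) + Fe²⁺(aq), Q = ([Co²⁺(aq)]^2·[Fe²⁺(aq)]) / [Co³⁺(aq)]^2 = 0.545, giving log Q = −0.264.
Applying E = E° − (RT ln10/nF)·log Q gives +2.24 − (0.0591/2)(−0.264) = +2.25 V.

+2.25 V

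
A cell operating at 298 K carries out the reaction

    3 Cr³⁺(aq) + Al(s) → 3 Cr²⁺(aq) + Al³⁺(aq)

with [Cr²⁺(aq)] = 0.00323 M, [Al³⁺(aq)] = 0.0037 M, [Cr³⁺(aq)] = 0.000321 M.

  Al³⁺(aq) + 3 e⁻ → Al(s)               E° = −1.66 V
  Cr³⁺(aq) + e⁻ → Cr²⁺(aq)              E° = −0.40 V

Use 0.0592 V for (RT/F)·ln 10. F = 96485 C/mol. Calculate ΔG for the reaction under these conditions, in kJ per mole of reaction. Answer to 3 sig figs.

−361 kJ/mol

With Cr³⁺/Cr²⁺ reduced at the cathode, E°cell = −0.40 − (−1.66) = +1.26 V and n = 3.
The reaction quotient is ([Cr²⁺(aq)]^3·[Al³⁺(aq)]) / [Cr³⁺(aq)]^3 = 3.77; by Nernst, E = +1.26 − (0.0592/3)(0.576) = +1.2486 V.
Finally ΔG = −nFE = −(3)(96485 C/mol)(+1.2486 V) = −361 kJ/mol.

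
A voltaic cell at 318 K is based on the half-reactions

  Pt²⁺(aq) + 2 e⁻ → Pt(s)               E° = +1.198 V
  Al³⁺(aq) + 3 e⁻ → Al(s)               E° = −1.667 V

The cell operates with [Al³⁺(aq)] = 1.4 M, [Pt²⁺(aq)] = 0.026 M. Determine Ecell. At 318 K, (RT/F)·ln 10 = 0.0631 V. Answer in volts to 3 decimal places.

+2.812 V

Pt²⁺/Pt is reduced (cathode, E° = +1.198 V) and Al³⁺/Al is oxidized (anode).
E°cell = +1.198 − (−1.667) = +2.865 V, with n = 6 electrons transferred.
The balanced reaction is 3 Pt²⁺(aq) + 2 Al(s) → 3 Pt(s) + 2 Al³⁺(aq), so Q = [Al³⁺(aq)]^2 / [Pt²⁺(aq)]^3 = 1.12×10^5 and log Q = 5.047.
By the Nernst equation, E = +2.865 − (0.0631/6)·(5.047) = +2.812 V.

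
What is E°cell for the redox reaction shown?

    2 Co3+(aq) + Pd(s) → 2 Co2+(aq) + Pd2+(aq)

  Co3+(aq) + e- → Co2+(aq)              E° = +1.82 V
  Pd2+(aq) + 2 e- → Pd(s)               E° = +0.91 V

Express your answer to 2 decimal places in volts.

Co3+(aq) gains electrons, so the Co³⁺/Co²⁺ couple is the cathode; the Pd²⁺/Pd couple is the anode.
E°cell = E°(cathode) − E°(anode) = +1.82 − (+0.91) = +0.91 V.
The positive value indicates the reaction is spontaneous as written.

+0.91 V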